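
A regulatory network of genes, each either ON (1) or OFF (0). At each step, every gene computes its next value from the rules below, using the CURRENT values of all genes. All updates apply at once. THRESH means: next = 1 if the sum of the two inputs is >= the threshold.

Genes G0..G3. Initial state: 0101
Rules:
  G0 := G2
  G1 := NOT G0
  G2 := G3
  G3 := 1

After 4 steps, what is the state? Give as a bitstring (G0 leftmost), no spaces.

Step 1: G0=G2=0 G1=NOT G0=NOT 0=1 G2=G3=1 G3=1(const) -> 0111
Step 2: G0=G2=1 G1=NOT G0=NOT 0=1 G2=G3=1 G3=1(const) -> 1111
Step 3: G0=G2=1 G1=NOT G0=NOT 1=0 G2=G3=1 G3=1(const) -> 1011
Step 4: G0=G2=1 G1=NOT G0=NOT 1=0 G2=G3=1 G3=1(const) -> 1011

1011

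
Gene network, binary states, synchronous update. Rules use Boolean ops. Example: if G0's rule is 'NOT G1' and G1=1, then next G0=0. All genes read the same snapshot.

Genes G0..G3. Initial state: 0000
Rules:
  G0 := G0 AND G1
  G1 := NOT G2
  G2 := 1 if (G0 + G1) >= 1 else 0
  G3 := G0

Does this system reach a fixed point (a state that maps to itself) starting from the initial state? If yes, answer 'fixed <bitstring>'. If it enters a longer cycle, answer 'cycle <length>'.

Step 0: 0000
Step 1: G0=G0&G1=0&0=0 G1=NOT G2=NOT 0=1 G2=(0+0>=1)=0 G3=G0=0 -> 0100
Step 2: G0=G0&G1=0&1=0 G1=NOT G2=NOT 0=1 G2=(0+1>=1)=1 G3=G0=0 -> 0110
Step 3: G0=G0&G1=0&1=0 G1=NOT G2=NOT 1=0 G2=(0+1>=1)=1 G3=G0=0 -> 0010
Step 4: G0=G0&G1=0&0=0 G1=NOT G2=NOT 1=0 G2=(0+0>=1)=0 G3=G0=0 -> 0000
Cycle of length 4 starting at step 0 -> no fixed point

Answer: cycle 4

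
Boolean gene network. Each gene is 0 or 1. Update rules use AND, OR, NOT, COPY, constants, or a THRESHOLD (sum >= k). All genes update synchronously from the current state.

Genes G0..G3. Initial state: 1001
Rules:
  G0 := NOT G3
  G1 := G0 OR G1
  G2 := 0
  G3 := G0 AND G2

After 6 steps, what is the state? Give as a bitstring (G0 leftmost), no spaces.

Step 1: G0=NOT G3=NOT 1=0 G1=G0|G1=1|0=1 G2=0(const) G3=G0&G2=1&0=0 -> 0100
Step 2: G0=NOT G3=NOT 0=1 G1=G0|G1=0|1=1 G2=0(const) G3=G0&G2=0&0=0 -> 1100
Step 3: G0=NOT G3=NOT 0=1 G1=G0|G1=1|1=1 G2=0(const) G3=G0&G2=1&0=0 -> 1100
Step 4: G0=NOT G3=NOT 0=1 G1=G0|G1=1|1=1 G2=0(const) G3=G0&G2=1&0=0 -> 1100
Step 5: G0=NOT G3=NOT 0=1 G1=G0|G1=1|1=1 G2=0(const) G3=G0&G2=1&0=0 -> 1100
Step 6: G0=NOT G3=NOT 0=1 G1=G0|G1=1|1=1 G2=0(const) G3=G0&G2=1&0=0 -> 1100

1100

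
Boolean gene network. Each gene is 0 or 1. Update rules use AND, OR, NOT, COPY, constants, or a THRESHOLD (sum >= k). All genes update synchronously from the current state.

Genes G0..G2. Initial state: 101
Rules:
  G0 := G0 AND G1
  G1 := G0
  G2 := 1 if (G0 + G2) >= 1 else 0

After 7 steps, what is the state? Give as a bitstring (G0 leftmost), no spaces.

Step 1: G0=G0&G1=1&0=0 G1=G0=1 G2=(1+1>=1)=1 -> 011
Step 2: G0=G0&G1=0&1=0 G1=G0=0 G2=(0+1>=1)=1 -> 001
Step 3: G0=G0&G1=0&0=0 G1=G0=0 G2=(0+1>=1)=1 -> 001
Step 4: G0=G0&G1=0&0=0 G1=G0=0 G2=(0+1>=1)=1 -> 001
Step 5: G0=G0&G1=0&0=0 G1=G0=0 G2=(0+1>=1)=1 -> 001
Step 6: G0=G0&G1=0&0=0 G1=G0=0 G2=(0+1>=1)=1 -> 001
Step 7: G0=G0&G1=0&0=0 G1=G0=0 G2=(0+1>=1)=1 -> 001

001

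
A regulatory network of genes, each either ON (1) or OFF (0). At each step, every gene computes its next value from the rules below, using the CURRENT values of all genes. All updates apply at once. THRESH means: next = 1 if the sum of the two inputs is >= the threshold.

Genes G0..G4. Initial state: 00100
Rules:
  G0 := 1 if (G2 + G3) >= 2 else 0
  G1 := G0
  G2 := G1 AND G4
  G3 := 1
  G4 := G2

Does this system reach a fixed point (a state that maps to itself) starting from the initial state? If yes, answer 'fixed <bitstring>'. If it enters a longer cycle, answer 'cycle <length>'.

Answer: fixed 00010

Derivation:
Step 0: 00100
Step 1: G0=(1+0>=2)=0 G1=G0=0 G2=G1&G4=0&0=0 G3=1(const) G4=G2=1 -> 00011
Step 2: G0=(0+1>=2)=0 G1=G0=0 G2=G1&G4=0&1=0 G3=1(const) G4=G2=0 -> 00010
Step 3: G0=(0+1>=2)=0 G1=G0=0 G2=G1&G4=0&0=0 G3=1(const) G4=G2=0 -> 00010
Fixed point reached at step 2: 00010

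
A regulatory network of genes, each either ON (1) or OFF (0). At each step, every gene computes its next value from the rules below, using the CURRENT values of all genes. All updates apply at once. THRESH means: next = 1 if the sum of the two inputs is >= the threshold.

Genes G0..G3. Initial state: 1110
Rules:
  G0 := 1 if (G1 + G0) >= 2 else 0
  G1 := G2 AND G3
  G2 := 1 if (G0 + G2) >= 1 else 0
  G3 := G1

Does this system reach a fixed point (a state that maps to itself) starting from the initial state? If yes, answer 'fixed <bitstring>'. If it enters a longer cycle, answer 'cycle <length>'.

Answer: cycle 2

Derivation:
Step 0: 1110
Step 1: G0=(1+1>=2)=1 G1=G2&G3=1&0=0 G2=(1+1>=1)=1 G3=G1=1 -> 1011
Step 2: G0=(0+1>=2)=0 G1=G2&G3=1&1=1 G2=(1+1>=1)=1 G3=G1=0 -> 0110
Step 3: G0=(1+0>=2)=0 G1=G2&G3=1&0=0 G2=(0+1>=1)=1 G3=G1=1 -> 0011
Step 4: G0=(0+0>=2)=0 G1=G2&G3=1&1=1 G2=(0+1>=1)=1 G3=G1=0 -> 0110
Cycle of length 2 starting at step 2 -> no fixed point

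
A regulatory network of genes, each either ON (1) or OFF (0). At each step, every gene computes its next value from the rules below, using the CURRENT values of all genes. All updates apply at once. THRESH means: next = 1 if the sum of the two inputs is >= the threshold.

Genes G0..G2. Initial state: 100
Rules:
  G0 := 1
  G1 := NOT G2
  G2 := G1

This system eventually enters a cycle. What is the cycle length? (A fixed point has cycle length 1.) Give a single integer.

Step 0: 100
Step 1: G0=1(const) G1=NOT G2=NOT 0=1 G2=G1=0 -> 110
Step 2: G0=1(const) G1=NOT G2=NOT 0=1 G2=G1=1 -> 111
Step 3: G0=1(const) G1=NOT G2=NOT 1=0 G2=G1=1 -> 101
Step 4: G0=1(const) G1=NOT G2=NOT 1=0 G2=G1=0 -> 100
State from step 4 equals state from step 0 -> cycle length 4

Answer: 4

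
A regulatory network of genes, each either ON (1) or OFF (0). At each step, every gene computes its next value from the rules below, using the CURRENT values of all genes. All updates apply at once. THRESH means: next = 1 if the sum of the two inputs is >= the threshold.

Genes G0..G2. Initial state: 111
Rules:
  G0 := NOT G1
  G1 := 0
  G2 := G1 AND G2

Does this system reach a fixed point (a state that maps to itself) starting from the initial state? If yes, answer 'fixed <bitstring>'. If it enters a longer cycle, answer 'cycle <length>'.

Answer: fixed 100

Derivation:
Step 0: 111
Step 1: G0=NOT G1=NOT 1=0 G1=0(const) G2=G1&G2=1&1=1 -> 001
Step 2: G0=NOT G1=NOT 0=1 G1=0(const) G2=G1&G2=0&1=0 -> 100
Step 3: G0=NOT G1=NOT 0=1 G1=0(const) G2=G1&G2=0&0=0 -> 100
Fixed point reached at step 2: 100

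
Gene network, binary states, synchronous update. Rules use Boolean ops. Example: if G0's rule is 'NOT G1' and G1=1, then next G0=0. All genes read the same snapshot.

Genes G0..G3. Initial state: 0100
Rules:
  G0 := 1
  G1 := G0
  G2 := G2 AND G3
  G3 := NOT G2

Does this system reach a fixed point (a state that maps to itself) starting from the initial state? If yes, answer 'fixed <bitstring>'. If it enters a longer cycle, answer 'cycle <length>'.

Step 0: 0100
Step 1: G0=1(const) G1=G0=0 G2=G2&G3=0&0=0 G3=NOT G2=NOT 0=1 -> 1001
Step 2: G0=1(const) G1=G0=1 G2=G2&G3=0&1=0 G3=NOT G2=NOT 0=1 -> 1101
Step 3: G0=1(const) G1=G0=1 G2=G2&G3=0&1=0 G3=NOT G2=NOT 0=1 -> 1101
Fixed point reached at step 2: 1101

Answer: fixed 1101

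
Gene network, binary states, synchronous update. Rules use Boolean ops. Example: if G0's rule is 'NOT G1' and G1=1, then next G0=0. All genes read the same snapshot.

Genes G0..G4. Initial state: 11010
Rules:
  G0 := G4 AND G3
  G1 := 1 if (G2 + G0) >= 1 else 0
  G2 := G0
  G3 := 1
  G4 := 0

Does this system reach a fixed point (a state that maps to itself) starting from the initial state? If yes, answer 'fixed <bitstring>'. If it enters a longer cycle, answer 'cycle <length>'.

Step 0: 11010
Step 1: G0=G4&G3=0&1=0 G1=(0+1>=1)=1 G2=G0=1 G3=1(const) G4=0(const) -> 01110
Step 2: G0=G4&G3=0&1=0 G1=(1+0>=1)=1 G2=G0=0 G3=1(const) G4=0(const) -> 01010
Step 3: G0=G4&G3=0&1=0 G1=(0+0>=1)=0 G2=G0=0 G3=1(const) G4=0(const) -> 00010
Step 4: G0=G4&G3=0&1=0 G1=(0+0>=1)=0 G2=G0=0 G3=1(const) G4=0(const) -> 00010
Fixed point reached at step 3: 00010

Answer: fixed 00010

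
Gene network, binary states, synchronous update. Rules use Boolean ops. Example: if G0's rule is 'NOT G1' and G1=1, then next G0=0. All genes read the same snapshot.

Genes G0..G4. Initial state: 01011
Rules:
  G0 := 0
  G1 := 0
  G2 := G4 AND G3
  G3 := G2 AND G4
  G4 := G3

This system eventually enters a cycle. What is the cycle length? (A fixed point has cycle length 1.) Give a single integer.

Step 0: 01011
Step 1: G0=0(const) G1=0(const) G2=G4&G3=1&1=1 G3=G2&G4=0&1=0 G4=G3=1 -> 00101
Step 2: G0=0(const) G1=0(const) G2=G4&G3=1&0=0 G3=G2&G4=1&1=1 G4=G3=0 -> 00010
Step 3: G0=0(const) G1=0(const) G2=G4&G3=0&1=0 G3=G2&G4=0&0=0 G4=G3=1 -> 00001
Step 4: G0=0(const) G1=0(const) G2=G4&G3=1&0=0 G3=G2&G4=0&1=0 G4=G3=0 -> 00000
Step 5: G0=0(const) G1=0(const) G2=G4&G3=0&0=0 G3=G2&G4=0&0=0 G4=G3=0 -> 00000
State from step 5 equals state from step 4 -> cycle length 1

Answer: 1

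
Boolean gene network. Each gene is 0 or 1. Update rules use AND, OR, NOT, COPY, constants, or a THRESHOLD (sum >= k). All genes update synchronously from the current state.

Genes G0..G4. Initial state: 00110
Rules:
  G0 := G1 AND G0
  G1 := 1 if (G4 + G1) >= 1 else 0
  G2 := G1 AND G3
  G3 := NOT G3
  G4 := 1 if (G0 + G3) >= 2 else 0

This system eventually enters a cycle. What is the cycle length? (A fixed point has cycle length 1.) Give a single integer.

Answer: 2

Derivation:
Step 0: 00110
Step 1: G0=G1&G0=0&0=0 G1=(0+0>=1)=0 G2=G1&G3=0&1=0 G3=NOT G3=NOT 1=0 G4=(0+1>=2)=0 -> 00000
Step 2: G0=G1&G0=0&0=0 G1=(0+0>=1)=0 G2=G1&G3=0&0=0 G3=NOT G3=NOT 0=1 G4=(0+0>=2)=0 -> 00010
Step 3: G0=G1&G0=0&0=0 G1=(0+0>=1)=0 G2=G1&G3=0&1=0 G3=NOT G3=NOT 1=0 G4=(0+1>=2)=0 -> 00000
State from step 3 equals state from step 1 -> cycle length 2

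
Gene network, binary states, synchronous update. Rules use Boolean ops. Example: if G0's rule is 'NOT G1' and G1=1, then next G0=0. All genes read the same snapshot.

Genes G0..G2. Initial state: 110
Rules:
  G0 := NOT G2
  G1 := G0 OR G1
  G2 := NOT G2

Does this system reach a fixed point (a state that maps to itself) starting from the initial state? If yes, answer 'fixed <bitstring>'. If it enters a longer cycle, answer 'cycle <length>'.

Answer: cycle 2

Derivation:
Step 0: 110
Step 1: G0=NOT G2=NOT 0=1 G1=G0|G1=1|1=1 G2=NOT G2=NOT 0=1 -> 111
Step 2: G0=NOT G2=NOT 1=0 G1=G0|G1=1|1=1 G2=NOT G2=NOT 1=0 -> 010
Step 3: G0=NOT G2=NOT 0=1 G1=G0|G1=0|1=1 G2=NOT G2=NOT 0=1 -> 111
Cycle of length 2 starting at step 1 -> no fixed point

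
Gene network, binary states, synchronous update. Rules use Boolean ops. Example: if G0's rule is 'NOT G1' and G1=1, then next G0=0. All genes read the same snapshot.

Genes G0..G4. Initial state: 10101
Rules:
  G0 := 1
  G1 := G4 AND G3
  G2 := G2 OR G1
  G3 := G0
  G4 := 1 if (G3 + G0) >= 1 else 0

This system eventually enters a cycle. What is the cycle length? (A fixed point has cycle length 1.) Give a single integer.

Answer: 1

Derivation:
Step 0: 10101
Step 1: G0=1(const) G1=G4&G3=1&0=0 G2=G2|G1=1|0=1 G3=G0=1 G4=(0+1>=1)=1 -> 10111
Step 2: G0=1(const) G1=G4&G3=1&1=1 G2=G2|G1=1|0=1 G3=G0=1 G4=(1+1>=1)=1 -> 11111
Step 3: G0=1(const) G1=G4&G3=1&1=1 G2=G2|G1=1|1=1 G3=G0=1 G4=(1+1>=1)=1 -> 11111
State from step 3 equals state from step 2 -> cycle length 1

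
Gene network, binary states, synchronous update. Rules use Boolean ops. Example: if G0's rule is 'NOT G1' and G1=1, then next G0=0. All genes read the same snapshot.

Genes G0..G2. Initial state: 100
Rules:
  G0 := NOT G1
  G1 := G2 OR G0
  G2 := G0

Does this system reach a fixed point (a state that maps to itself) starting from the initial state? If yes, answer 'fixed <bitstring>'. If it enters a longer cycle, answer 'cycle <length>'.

Answer: cycle 5

Derivation:
Step 0: 100
Step 1: G0=NOT G1=NOT 0=1 G1=G2|G0=0|1=1 G2=G0=1 -> 111
Step 2: G0=NOT G1=NOT 1=0 G1=G2|G0=1|1=1 G2=G0=1 -> 011
Step 3: G0=NOT G1=NOT 1=0 G1=G2|G0=1|0=1 G2=G0=0 -> 010
Step 4: G0=NOT G1=NOT 1=0 G1=G2|G0=0|0=0 G2=G0=0 -> 000
Step 5: G0=NOT G1=NOT 0=1 G1=G2|G0=0|0=0 G2=G0=0 -> 100
Cycle of length 5 starting at step 0 -> no fixed point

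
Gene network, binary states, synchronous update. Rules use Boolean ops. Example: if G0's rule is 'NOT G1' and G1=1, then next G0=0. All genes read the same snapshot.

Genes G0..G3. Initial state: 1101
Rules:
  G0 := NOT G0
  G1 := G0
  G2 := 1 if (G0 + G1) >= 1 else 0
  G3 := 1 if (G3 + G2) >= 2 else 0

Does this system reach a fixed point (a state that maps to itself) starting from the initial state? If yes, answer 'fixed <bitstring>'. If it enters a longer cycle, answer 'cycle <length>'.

Answer: cycle 2

Derivation:
Step 0: 1101
Step 1: G0=NOT G0=NOT 1=0 G1=G0=1 G2=(1+1>=1)=1 G3=(1+0>=2)=0 -> 0110
Step 2: G0=NOT G0=NOT 0=1 G1=G0=0 G2=(0+1>=1)=1 G3=(0+1>=2)=0 -> 1010
Step 3: G0=NOT G0=NOT 1=0 G1=G0=1 G2=(1+0>=1)=1 G3=(0+1>=2)=0 -> 0110
Cycle of length 2 starting at step 1 -> no fixed point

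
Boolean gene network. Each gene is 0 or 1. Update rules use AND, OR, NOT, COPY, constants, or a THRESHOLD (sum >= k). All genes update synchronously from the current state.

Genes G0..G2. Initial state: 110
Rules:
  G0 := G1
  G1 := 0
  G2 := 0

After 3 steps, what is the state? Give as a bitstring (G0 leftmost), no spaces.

Step 1: G0=G1=1 G1=0(const) G2=0(const) -> 100
Step 2: G0=G1=0 G1=0(const) G2=0(const) -> 000
Step 3: G0=G1=0 G1=0(const) G2=0(const) -> 000

000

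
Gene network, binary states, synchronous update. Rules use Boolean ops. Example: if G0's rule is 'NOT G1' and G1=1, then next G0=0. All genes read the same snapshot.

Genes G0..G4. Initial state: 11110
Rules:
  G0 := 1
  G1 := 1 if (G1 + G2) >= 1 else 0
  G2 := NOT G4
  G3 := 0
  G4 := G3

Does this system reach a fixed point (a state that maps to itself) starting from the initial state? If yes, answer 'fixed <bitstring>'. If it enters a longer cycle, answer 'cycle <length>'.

Step 0: 11110
Step 1: G0=1(const) G1=(1+1>=1)=1 G2=NOT G4=NOT 0=1 G3=0(const) G4=G3=1 -> 11101
Step 2: G0=1(const) G1=(1+1>=1)=1 G2=NOT G4=NOT 1=0 G3=0(const) G4=G3=0 -> 11000
Step 3: G0=1(const) G1=(1+0>=1)=1 G2=NOT G4=NOT 0=1 G3=0(const) G4=G3=0 -> 11100
Step 4: G0=1(const) G1=(1+1>=1)=1 G2=NOT G4=NOT 0=1 G3=0(const) G4=G3=0 -> 11100
Fixed point reached at step 3: 11100

Answer: fixed 11100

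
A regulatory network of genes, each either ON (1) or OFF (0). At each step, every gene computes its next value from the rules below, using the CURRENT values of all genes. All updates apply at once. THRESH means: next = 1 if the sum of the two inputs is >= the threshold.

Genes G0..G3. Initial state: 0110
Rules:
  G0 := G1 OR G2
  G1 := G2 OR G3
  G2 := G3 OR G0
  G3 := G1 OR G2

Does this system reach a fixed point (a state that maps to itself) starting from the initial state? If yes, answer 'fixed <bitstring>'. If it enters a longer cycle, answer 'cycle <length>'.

Step 0: 0110
Step 1: G0=G1|G2=1|1=1 G1=G2|G3=1|0=1 G2=G3|G0=0|0=0 G3=G1|G2=1|1=1 -> 1101
Step 2: G0=G1|G2=1|0=1 G1=G2|G3=0|1=1 G2=G3|G0=1|1=1 G3=G1|G2=1|0=1 -> 1111
Step 3: G0=G1|G2=1|1=1 G1=G2|G3=1|1=1 G2=G3|G0=1|1=1 G3=G1|G2=1|1=1 -> 1111
Fixed point reached at step 2: 1111

Answer: fixed 1111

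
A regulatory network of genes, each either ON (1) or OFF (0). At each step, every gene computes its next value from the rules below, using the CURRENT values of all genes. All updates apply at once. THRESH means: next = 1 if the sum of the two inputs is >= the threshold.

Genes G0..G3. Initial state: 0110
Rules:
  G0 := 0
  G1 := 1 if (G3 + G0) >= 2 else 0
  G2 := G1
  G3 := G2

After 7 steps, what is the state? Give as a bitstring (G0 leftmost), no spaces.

Step 1: G0=0(const) G1=(0+0>=2)=0 G2=G1=1 G3=G2=1 -> 0011
Step 2: G0=0(const) G1=(1+0>=2)=0 G2=G1=0 G3=G2=1 -> 0001
Step 3: G0=0(const) G1=(1+0>=2)=0 G2=G1=0 G3=G2=0 -> 0000
Step 4: G0=0(const) G1=(0+0>=2)=0 G2=G1=0 G3=G2=0 -> 0000
Step 5: G0=0(const) G1=(0+0>=2)=0 G2=G1=0 G3=G2=0 -> 0000
Step 6: G0=0(const) G1=(0+0>=2)=0 G2=G1=0 G3=G2=0 -> 0000
Step 7: G0=0(const) G1=(0+0>=2)=0 G2=G1=0 G3=G2=0 -> 0000

0000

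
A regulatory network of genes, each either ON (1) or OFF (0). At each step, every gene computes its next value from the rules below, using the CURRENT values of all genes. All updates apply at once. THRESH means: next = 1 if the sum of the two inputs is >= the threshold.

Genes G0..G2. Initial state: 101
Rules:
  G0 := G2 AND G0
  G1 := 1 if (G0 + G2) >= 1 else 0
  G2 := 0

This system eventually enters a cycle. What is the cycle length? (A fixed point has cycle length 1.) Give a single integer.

Answer: 1

Derivation:
Step 0: 101
Step 1: G0=G2&G0=1&1=1 G1=(1+1>=1)=1 G2=0(const) -> 110
Step 2: G0=G2&G0=0&1=0 G1=(1+0>=1)=1 G2=0(const) -> 010
Step 3: G0=G2&G0=0&0=0 G1=(0+0>=1)=0 G2=0(const) -> 000
Step 4: G0=G2&G0=0&0=0 G1=(0+0>=1)=0 G2=0(const) -> 000
State from step 4 equals state from step 3 -> cycle length 1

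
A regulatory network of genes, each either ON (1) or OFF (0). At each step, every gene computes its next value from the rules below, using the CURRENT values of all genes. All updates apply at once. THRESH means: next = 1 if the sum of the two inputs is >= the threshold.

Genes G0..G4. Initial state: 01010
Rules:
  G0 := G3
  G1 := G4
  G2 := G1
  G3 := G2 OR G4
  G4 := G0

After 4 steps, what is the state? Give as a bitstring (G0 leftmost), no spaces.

Step 1: G0=G3=1 G1=G4=0 G2=G1=1 G3=G2|G4=0|0=0 G4=G0=0 -> 10100
Step 2: G0=G3=0 G1=G4=0 G2=G1=0 G3=G2|G4=1|0=1 G4=G0=1 -> 00011
Step 3: G0=G3=1 G1=G4=1 G2=G1=0 G3=G2|G4=0|1=1 G4=G0=0 -> 11010
Step 4: G0=G3=1 G1=G4=0 G2=G1=1 G3=G2|G4=0|0=0 G4=G0=1 -> 10101

10101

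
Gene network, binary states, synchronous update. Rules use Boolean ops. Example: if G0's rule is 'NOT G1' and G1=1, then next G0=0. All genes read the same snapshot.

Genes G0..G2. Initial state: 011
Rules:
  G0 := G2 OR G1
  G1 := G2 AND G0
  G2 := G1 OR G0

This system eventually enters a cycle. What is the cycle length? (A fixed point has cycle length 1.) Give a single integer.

Step 0: 011
Step 1: G0=G2|G1=1|1=1 G1=G2&G0=1&0=0 G2=G1|G0=1|0=1 -> 101
Step 2: G0=G2|G1=1|0=1 G1=G2&G0=1&1=1 G2=G1|G0=0|1=1 -> 111
Step 3: G0=G2|G1=1|1=1 G1=G2&G0=1&1=1 G2=G1|G0=1|1=1 -> 111
State from step 3 equals state from step 2 -> cycle length 1

Answer: 1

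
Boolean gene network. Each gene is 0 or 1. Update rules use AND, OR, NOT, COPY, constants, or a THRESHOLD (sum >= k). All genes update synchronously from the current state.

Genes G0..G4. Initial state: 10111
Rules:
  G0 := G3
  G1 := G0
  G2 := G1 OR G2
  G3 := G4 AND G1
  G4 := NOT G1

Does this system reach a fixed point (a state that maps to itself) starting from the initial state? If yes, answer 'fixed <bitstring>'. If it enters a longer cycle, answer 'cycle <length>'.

Step 0: 10111
Step 1: G0=G3=1 G1=G0=1 G2=G1|G2=0|1=1 G3=G4&G1=1&0=0 G4=NOT G1=NOT 0=1 -> 11101
Step 2: G0=G3=0 G1=G0=1 G2=G1|G2=1|1=1 G3=G4&G1=1&1=1 G4=NOT G1=NOT 1=0 -> 01110
Step 3: G0=G3=1 G1=G0=0 G2=G1|G2=1|1=1 G3=G4&G1=0&1=0 G4=NOT G1=NOT 1=0 -> 10100
Step 4: G0=G3=0 G1=G0=1 G2=G1|G2=0|1=1 G3=G4&G1=0&0=0 G4=NOT G1=NOT 0=1 -> 01101
Step 5: G0=G3=0 G1=G0=0 G2=G1|G2=1|1=1 G3=G4&G1=1&1=1 G4=NOT G1=NOT 1=0 -> 00110
Step 6: G0=G3=1 G1=G0=0 G2=G1|G2=0|1=1 G3=G4&G1=0&0=0 G4=NOT G1=NOT 0=1 -> 10101
Step 7: G0=G3=0 G1=G0=1 G2=G1|G2=0|1=1 G3=G4&G1=1&0=0 G4=NOT G1=NOT 0=1 -> 01101
Cycle of length 3 starting at step 4 -> no fixed point

Answer: cycle 3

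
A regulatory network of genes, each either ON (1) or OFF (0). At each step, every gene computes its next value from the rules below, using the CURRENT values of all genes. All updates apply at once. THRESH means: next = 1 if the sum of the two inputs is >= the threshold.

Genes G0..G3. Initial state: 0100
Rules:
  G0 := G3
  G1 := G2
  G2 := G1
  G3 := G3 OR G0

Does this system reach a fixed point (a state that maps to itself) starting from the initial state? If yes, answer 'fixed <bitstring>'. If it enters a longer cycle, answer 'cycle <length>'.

Answer: cycle 2

Derivation:
Step 0: 0100
Step 1: G0=G3=0 G1=G2=0 G2=G1=1 G3=G3|G0=0|0=0 -> 0010
Step 2: G0=G3=0 G1=G2=1 G2=G1=0 G3=G3|G0=0|0=0 -> 0100
Cycle of length 2 starting at step 0 -> no fixed point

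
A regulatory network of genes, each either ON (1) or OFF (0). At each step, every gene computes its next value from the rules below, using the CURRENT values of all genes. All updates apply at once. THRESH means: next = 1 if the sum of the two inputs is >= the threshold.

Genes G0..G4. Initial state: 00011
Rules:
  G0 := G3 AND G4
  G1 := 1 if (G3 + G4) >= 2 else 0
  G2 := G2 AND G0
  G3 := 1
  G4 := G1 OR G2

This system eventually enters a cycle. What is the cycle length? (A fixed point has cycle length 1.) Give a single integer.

Step 0: 00011
Step 1: G0=G3&G4=1&1=1 G1=(1+1>=2)=1 G2=G2&G0=0&0=0 G3=1(const) G4=G1|G2=0|0=0 -> 11010
Step 2: G0=G3&G4=1&0=0 G1=(1+0>=2)=0 G2=G2&G0=0&1=0 G3=1(const) G4=G1|G2=1|0=1 -> 00011
State from step 2 equals state from step 0 -> cycle length 2

Answer: 2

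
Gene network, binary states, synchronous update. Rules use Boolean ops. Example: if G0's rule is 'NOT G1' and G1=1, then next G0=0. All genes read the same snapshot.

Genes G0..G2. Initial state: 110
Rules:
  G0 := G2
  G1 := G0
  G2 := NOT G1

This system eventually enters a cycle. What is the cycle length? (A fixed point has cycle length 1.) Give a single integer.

Step 0: 110
Step 1: G0=G2=0 G1=G0=1 G2=NOT G1=NOT 1=0 -> 010
Step 2: G0=G2=0 G1=G0=0 G2=NOT G1=NOT 1=0 -> 000
Step 3: G0=G2=0 G1=G0=0 G2=NOT G1=NOT 0=1 -> 001
Step 4: G0=G2=1 G1=G0=0 G2=NOT G1=NOT 0=1 -> 101
Step 5: G0=G2=1 G1=G0=1 G2=NOT G1=NOT 0=1 -> 111
Step 6: G0=G2=1 G1=G0=1 G2=NOT G1=NOT 1=0 -> 110
State from step 6 equals state from step 0 -> cycle length 6

Answer: 6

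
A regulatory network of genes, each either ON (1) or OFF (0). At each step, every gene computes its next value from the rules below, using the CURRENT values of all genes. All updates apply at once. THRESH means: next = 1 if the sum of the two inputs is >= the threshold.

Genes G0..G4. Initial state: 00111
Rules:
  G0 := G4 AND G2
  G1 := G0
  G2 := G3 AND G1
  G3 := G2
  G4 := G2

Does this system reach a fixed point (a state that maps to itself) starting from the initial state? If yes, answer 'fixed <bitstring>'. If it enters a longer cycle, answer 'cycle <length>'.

Step 0: 00111
Step 1: G0=G4&G2=1&1=1 G1=G0=0 G2=G3&G1=1&0=0 G3=G2=1 G4=G2=1 -> 10011
Step 2: G0=G4&G2=1&0=0 G1=G0=1 G2=G3&G1=1&0=0 G3=G2=0 G4=G2=0 -> 01000
Step 3: G0=G4&G2=0&0=0 G1=G0=0 G2=G3&G1=0&1=0 G3=G2=0 G4=G2=0 -> 00000
Step 4: G0=G4&G2=0&0=0 G1=G0=0 G2=G3&G1=0&0=0 G3=G2=0 G4=G2=0 -> 00000
Fixed point reached at step 3: 00000

Answer: fixed 00000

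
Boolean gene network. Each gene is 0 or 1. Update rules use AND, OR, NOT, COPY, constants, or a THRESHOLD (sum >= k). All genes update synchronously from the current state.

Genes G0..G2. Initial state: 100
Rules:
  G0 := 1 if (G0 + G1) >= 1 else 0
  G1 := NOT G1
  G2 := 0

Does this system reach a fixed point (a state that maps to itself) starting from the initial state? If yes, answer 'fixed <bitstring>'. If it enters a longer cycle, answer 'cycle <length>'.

Answer: cycle 2

Derivation:
Step 0: 100
Step 1: G0=(1+0>=1)=1 G1=NOT G1=NOT 0=1 G2=0(const) -> 110
Step 2: G0=(1+1>=1)=1 G1=NOT G1=NOT 1=0 G2=0(const) -> 100
Cycle of length 2 starting at step 0 -> no fixed point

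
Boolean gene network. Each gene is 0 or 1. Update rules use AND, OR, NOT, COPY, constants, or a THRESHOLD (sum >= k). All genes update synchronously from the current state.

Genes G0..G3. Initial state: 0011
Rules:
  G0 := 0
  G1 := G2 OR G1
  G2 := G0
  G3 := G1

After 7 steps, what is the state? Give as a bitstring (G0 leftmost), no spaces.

Step 1: G0=0(const) G1=G2|G1=1|0=1 G2=G0=0 G3=G1=0 -> 0100
Step 2: G0=0(const) G1=G2|G1=0|1=1 G2=G0=0 G3=G1=1 -> 0101
Step 3: G0=0(const) G1=G2|G1=0|1=1 G2=G0=0 G3=G1=1 -> 0101
Step 4: G0=0(const) G1=G2|G1=0|1=1 G2=G0=0 G3=G1=1 -> 0101
Step 5: G0=0(const) G1=G2|G1=0|1=1 G2=G0=0 G3=G1=1 -> 0101
Step 6: G0=0(const) G1=G2|G1=0|1=1 G2=G0=0 G3=G1=1 -> 0101
Step 7: G0=0(const) G1=G2|G1=0|1=1 G2=G0=0 G3=G1=1 -> 0101

0101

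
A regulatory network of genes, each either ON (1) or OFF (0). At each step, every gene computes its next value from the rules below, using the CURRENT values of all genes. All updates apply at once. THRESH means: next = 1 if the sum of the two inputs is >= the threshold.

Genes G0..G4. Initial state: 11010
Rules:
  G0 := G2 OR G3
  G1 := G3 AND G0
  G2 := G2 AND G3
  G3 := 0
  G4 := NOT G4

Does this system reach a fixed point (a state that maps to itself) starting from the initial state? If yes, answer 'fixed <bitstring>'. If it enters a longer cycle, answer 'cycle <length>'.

Step 0: 11010
Step 1: G0=G2|G3=0|1=1 G1=G3&G0=1&1=1 G2=G2&G3=0&1=0 G3=0(const) G4=NOT G4=NOT 0=1 -> 11001
Step 2: G0=G2|G3=0|0=0 G1=G3&G0=0&1=0 G2=G2&G3=0&0=0 G3=0(const) G4=NOT G4=NOT 1=0 -> 00000
Step 3: G0=G2|G3=0|0=0 G1=G3&G0=0&0=0 G2=G2&G3=0&0=0 G3=0(const) G4=NOT G4=NOT 0=1 -> 00001
Step 4: G0=G2|G3=0|0=0 G1=G3&G0=0&0=0 G2=G2&G3=0&0=0 G3=0(const) G4=NOT G4=NOT 1=0 -> 00000
Cycle of length 2 starting at step 2 -> no fixed point

Answer: cycle 2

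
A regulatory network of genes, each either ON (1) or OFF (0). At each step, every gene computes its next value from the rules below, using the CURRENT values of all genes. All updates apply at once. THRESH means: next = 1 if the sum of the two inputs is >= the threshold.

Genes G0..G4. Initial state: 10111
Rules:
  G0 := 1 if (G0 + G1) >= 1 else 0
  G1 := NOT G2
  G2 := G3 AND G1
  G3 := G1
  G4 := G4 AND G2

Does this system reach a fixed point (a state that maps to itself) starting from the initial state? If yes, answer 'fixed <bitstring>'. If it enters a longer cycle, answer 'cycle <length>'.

Step 0: 10111
Step 1: G0=(1+0>=1)=1 G1=NOT G2=NOT 1=0 G2=G3&G1=1&0=0 G3=G1=0 G4=G4&G2=1&1=1 -> 10001
Step 2: G0=(1+0>=1)=1 G1=NOT G2=NOT 0=1 G2=G3&G1=0&0=0 G3=G1=0 G4=G4&G2=1&0=0 -> 11000
Step 3: G0=(1+1>=1)=1 G1=NOT G2=NOT 0=1 G2=G3&G1=0&1=0 G3=G1=1 G4=G4&G2=0&0=0 -> 11010
Step 4: G0=(1+1>=1)=1 G1=NOT G2=NOT 0=1 G2=G3&G1=1&1=1 G3=G1=1 G4=G4&G2=0&0=0 -> 11110
Step 5: G0=(1+1>=1)=1 G1=NOT G2=NOT 1=0 G2=G3&G1=1&1=1 G3=G1=1 G4=G4&G2=0&1=0 -> 10110
Step 6: G0=(1+0>=1)=1 G1=NOT G2=NOT 1=0 G2=G3&G1=1&0=0 G3=G1=0 G4=G4&G2=0&1=0 -> 10000
Step 7: G0=(1+0>=1)=1 G1=NOT G2=NOT 0=1 G2=G3&G1=0&0=0 G3=G1=0 G4=G4&G2=0&0=0 -> 11000
Cycle of length 5 starting at step 2 -> no fixed point

Answer: cycle 5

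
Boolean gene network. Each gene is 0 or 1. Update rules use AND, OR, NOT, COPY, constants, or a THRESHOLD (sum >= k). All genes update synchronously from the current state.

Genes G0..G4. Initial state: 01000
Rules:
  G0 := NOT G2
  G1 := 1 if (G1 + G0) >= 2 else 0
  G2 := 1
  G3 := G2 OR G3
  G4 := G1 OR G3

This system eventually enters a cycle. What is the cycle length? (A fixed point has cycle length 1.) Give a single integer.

Step 0: 01000
Step 1: G0=NOT G2=NOT 0=1 G1=(1+0>=2)=0 G2=1(const) G3=G2|G3=0|0=0 G4=G1|G3=1|0=1 -> 10101
Step 2: G0=NOT G2=NOT 1=0 G1=(0+1>=2)=0 G2=1(const) G3=G2|G3=1|0=1 G4=G1|G3=0|0=0 -> 00110
Step 3: G0=NOT G2=NOT 1=0 G1=(0+0>=2)=0 G2=1(const) G3=G2|G3=1|1=1 G4=G1|G3=0|1=1 -> 00111
Step 4: G0=NOT G2=NOT 1=0 G1=(0+0>=2)=0 G2=1(const) G3=G2|G3=1|1=1 G4=G1|G3=0|1=1 -> 00111
State from step 4 equals state from step 3 -> cycle length 1

Answer: 1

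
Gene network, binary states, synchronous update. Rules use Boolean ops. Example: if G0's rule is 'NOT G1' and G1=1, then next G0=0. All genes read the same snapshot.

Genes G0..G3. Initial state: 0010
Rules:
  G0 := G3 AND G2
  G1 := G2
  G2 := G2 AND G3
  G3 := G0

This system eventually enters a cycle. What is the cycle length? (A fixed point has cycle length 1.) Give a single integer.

Step 0: 0010
Step 1: G0=G3&G2=0&1=0 G1=G2=1 G2=G2&G3=1&0=0 G3=G0=0 -> 0100
Step 2: G0=G3&G2=0&0=0 G1=G2=0 G2=G2&G3=0&0=0 G3=G0=0 -> 0000
Step 3: G0=G3&G2=0&0=0 G1=G2=0 G2=G2&G3=0&0=0 G3=G0=0 -> 0000
State from step 3 equals state from step 2 -> cycle length 1

Answer: 1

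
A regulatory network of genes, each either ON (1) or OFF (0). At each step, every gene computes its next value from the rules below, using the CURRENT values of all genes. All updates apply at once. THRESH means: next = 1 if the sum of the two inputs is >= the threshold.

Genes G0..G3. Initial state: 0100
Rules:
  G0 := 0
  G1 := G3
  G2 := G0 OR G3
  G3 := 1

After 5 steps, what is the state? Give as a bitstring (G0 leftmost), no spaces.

Step 1: G0=0(const) G1=G3=0 G2=G0|G3=0|0=0 G3=1(const) -> 0001
Step 2: G0=0(const) G1=G3=1 G2=G0|G3=0|1=1 G3=1(const) -> 0111
Step 3: G0=0(const) G1=G3=1 G2=G0|G3=0|1=1 G3=1(const) -> 0111
Step 4: G0=0(const) G1=G3=1 G2=G0|G3=0|1=1 G3=1(const) -> 0111
Step 5: G0=0(const) G1=G3=1 G2=G0|G3=0|1=1 G3=1(const) -> 0111

0111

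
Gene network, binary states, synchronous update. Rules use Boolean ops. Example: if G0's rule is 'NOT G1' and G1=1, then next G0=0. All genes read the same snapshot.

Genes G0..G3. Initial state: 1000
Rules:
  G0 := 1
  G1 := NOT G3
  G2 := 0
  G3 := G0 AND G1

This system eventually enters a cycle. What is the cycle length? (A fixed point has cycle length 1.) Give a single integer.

Step 0: 1000
Step 1: G0=1(const) G1=NOT G3=NOT 0=1 G2=0(const) G3=G0&G1=1&0=0 -> 1100
Step 2: G0=1(const) G1=NOT G3=NOT 0=1 G2=0(const) G3=G0&G1=1&1=1 -> 1101
Step 3: G0=1(const) G1=NOT G3=NOT 1=0 G2=0(const) G3=G0&G1=1&1=1 -> 1001
Step 4: G0=1(const) G1=NOT G3=NOT 1=0 G2=0(const) G3=G0&G1=1&0=0 -> 1000
State from step 4 equals state from step 0 -> cycle length 4

Answer: 4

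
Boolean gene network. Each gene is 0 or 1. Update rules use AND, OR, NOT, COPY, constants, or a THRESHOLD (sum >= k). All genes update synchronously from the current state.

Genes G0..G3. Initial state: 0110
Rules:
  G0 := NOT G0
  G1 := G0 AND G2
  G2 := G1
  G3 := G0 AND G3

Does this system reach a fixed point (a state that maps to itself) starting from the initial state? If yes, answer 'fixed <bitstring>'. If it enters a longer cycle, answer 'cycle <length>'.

Answer: cycle 2

Derivation:
Step 0: 0110
Step 1: G0=NOT G0=NOT 0=1 G1=G0&G2=0&1=0 G2=G1=1 G3=G0&G3=0&0=0 -> 1010
Step 2: G0=NOT G0=NOT 1=0 G1=G0&G2=1&1=1 G2=G1=0 G3=G0&G3=1&0=0 -> 0100
Step 3: G0=NOT G0=NOT 0=1 G1=G0&G2=0&0=0 G2=G1=1 G3=G0&G3=0&0=0 -> 1010
Cycle of length 2 starting at step 1 -> no fixed point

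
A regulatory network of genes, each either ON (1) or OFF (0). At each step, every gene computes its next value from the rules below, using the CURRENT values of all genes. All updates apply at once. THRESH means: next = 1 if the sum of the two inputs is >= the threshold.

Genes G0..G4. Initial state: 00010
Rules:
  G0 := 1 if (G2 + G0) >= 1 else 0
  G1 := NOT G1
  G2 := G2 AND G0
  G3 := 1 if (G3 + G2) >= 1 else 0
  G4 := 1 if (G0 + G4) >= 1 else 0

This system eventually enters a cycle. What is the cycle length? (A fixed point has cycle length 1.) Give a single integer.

Step 0: 00010
Step 1: G0=(0+0>=1)=0 G1=NOT G1=NOT 0=1 G2=G2&G0=0&0=0 G3=(1+0>=1)=1 G4=(0+0>=1)=0 -> 01010
Step 2: G0=(0+0>=1)=0 G1=NOT G1=NOT 1=0 G2=G2&G0=0&0=0 G3=(1+0>=1)=1 G4=(0+0>=1)=0 -> 00010
State from step 2 equals state from step 0 -> cycle length 2

Answer: 2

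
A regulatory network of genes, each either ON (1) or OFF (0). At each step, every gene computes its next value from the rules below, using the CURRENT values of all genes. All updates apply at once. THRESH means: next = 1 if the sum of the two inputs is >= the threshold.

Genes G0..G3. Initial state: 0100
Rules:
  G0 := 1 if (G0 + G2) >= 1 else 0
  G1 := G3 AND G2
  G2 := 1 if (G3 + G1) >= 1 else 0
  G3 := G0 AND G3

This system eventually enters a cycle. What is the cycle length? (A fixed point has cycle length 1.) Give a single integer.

Answer: 1

Derivation:
Step 0: 0100
Step 1: G0=(0+0>=1)=0 G1=G3&G2=0&0=0 G2=(0+1>=1)=1 G3=G0&G3=0&0=0 -> 0010
Step 2: G0=(0+1>=1)=1 G1=G3&G2=0&1=0 G2=(0+0>=1)=0 G3=G0&G3=0&0=0 -> 1000
Step 3: G0=(1+0>=1)=1 G1=G3&G2=0&0=0 G2=(0+0>=1)=0 G3=G0&G3=1&0=0 -> 1000
State from step 3 equals state from step 2 -> cycle length 1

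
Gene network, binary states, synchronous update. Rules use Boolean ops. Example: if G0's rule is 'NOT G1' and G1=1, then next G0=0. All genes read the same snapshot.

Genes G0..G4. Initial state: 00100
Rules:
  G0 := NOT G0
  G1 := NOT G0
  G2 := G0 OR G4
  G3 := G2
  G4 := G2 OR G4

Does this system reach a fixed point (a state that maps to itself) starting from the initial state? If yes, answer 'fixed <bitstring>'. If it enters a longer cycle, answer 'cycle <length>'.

Step 0: 00100
Step 1: G0=NOT G0=NOT 0=1 G1=NOT G0=NOT 0=1 G2=G0|G4=0|0=0 G3=G2=1 G4=G2|G4=1|0=1 -> 11011
Step 2: G0=NOT G0=NOT 1=0 G1=NOT G0=NOT 1=0 G2=G0|G4=1|1=1 G3=G2=0 G4=G2|G4=0|1=1 -> 00101
Step 3: G0=NOT G0=NOT 0=1 G1=NOT G0=NOT 0=1 G2=G0|G4=0|1=1 G3=G2=1 G4=G2|G4=1|1=1 -> 11111
Step 4: G0=NOT G0=NOT 1=0 G1=NOT G0=NOT 1=0 G2=G0|G4=1|1=1 G3=G2=1 G4=G2|G4=1|1=1 -> 00111
Step 5: G0=NOT G0=NOT 0=1 G1=NOT G0=NOT 0=1 G2=G0|G4=0|1=1 G3=G2=1 G4=G2|G4=1|1=1 -> 11111
Cycle of length 2 starting at step 3 -> no fixed point

Answer: cycle 2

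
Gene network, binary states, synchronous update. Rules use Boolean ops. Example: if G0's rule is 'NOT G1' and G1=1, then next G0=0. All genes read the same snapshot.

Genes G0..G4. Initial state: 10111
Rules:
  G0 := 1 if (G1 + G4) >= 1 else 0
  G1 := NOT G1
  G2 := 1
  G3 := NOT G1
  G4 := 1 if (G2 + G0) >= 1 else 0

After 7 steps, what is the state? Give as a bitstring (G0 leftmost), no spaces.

Step 1: G0=(0+1>=1)=1 G1=NOT G1=NOT 0=1 G2=1(const) G3=NOT G1=NOT 0=1 G4=(1+1>=1)=1 -> 11111
Step 2: G0=(1+1>=1)=1 G1=NOT G1=NOT 1=0 G2=1(const) G3=NOT G1=NOT 1=0 G4=(1+1>=1)=1 -> 10101
Step 3: G0=(0+1>=1)=1 G1=NOT G1=NOT 0=1 G2=1(const) G3=NOT G1=NOT 0=1 G4=(1+1>=1)=1 -> 11111
Step 4: G0=(1+1>=1)=1 G1=NOT G1=NOT 1=0 G2=1(const) G3=NOT G1=NOT 1=0 G4=(1+1>=1)=1 -> 10101
Step 5: G0=(0+1>=1)=1 G1=NOT G1=NOT 0=1 G2=1(const) G3=NOT G1=NOT 0=1 G4=(1+1>=1)=1 -> 11111
Step 6: G0=(1+1>=1)=1 G1=NOT G1=NOT 1=0 G2=1(const) G3=NOT G1=NOT 1=0 G4=(1+1>=1)=1 -> 10101
Step 7: G0=(0+1>=1)=1 G1=NOT G1=NOT 0=1 G2=1(const) G3=NOT G1=NOT 0=1 G4=(1+1>=1)=1 -> 11111

11111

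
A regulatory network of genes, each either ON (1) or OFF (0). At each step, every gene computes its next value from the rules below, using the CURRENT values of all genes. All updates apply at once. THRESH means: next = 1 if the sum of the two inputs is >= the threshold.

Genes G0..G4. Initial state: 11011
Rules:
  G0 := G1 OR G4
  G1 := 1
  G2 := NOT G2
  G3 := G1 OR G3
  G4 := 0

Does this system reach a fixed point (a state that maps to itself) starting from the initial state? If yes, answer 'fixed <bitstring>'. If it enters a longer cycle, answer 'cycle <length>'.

Answer: cycle 2

Derivation:
Step 0: 11011
Step 1: G0=G1|G4=1|1=1 G1=1(const) G2=NOT G2=NOT 0=1 G3=G1|G3=1|1=1 G4=0(const) -> 11110
Step 2: G0=G1|G4=1|0=1 G1=1(const) G2=NOT G2=NOT 1=0 G3=G1|G3=1|1=1 G4=0(const) -> 11010
Step 3: G0=G1|G4=1|0=1 G1=1(const) G2=NOT G2=NOT 0=1 G3=G1|G3=1|1=1 G4=0(const) -> 11110
Cycle of length 2 starting at step 1 -> no fixed point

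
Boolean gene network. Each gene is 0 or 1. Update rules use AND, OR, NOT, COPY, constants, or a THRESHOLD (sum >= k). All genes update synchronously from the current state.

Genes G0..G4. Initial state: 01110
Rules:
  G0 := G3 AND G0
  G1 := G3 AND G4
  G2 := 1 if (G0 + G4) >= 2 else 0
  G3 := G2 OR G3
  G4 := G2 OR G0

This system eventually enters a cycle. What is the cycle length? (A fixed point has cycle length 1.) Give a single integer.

Answer: 1

Derivation:
Step 0: 01110
Step 1: G0=G3&G0=1&0=0 G1=G3&G4=1&0=0 G2=(0+0>=2)=0 G3=G2|G3=1|1=1 G4=G2|G0=1|0=1 -> 00011
Step 2: G0=G3&G0=1&0=0 G1=G3&G4=1&1=1 G2=(0+1>=2)=0 G3=G2|G3=0|1=1 G4=G2|G0=0|0=0 -> 01010
Step 3: G0=G3&G0=1&0=0 G1=G3&G4=1&0=0 G2=(0+0>=2)=0 G3=G2|G3=0|1=1 G4=G2|G0=0|0=0 -> 00010
Step 4: G0=G3&G0=1&0=0 G1=G3&G4=1&0=0 G2=(0+0>=2)=0 G3=G2|G3=0|1=1 G4=G2|G0=0|0=0 -> 00010
State from step 4 equals state from step 3 -> cycle length 1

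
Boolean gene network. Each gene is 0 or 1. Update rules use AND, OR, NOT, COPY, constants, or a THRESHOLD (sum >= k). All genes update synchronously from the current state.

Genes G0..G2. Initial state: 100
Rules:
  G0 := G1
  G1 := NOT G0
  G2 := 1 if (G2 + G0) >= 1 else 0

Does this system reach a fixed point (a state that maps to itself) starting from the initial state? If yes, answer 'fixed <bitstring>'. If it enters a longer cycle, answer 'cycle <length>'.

Step 0: 100
Step 1: G0=G1=0 G1=NOT G0=NOT 1=0 G2=(0+1>=1)=1 -> 001
Step 2: G0=G1=0 G1=NOT G0=NOT 0=1 G2=(1+0>=1)=1 -> 011
Step 3: G0=G1=1 G1=NOT G0=NOT 0=1 G2=(1+0>=1)=1 -> 111
Step 4: G0=G1=1 G1=NOT G0=NOT 1=0 G2=(1+1>=1)=1 -> 101
Step 5: G0=G1=0 G1=NOT G0=NOT 1=0 G2=(1+1>=1)=1 -> 001
Cycle of length 4 starting at step 1 -> no fixed point

Answer: cycle 4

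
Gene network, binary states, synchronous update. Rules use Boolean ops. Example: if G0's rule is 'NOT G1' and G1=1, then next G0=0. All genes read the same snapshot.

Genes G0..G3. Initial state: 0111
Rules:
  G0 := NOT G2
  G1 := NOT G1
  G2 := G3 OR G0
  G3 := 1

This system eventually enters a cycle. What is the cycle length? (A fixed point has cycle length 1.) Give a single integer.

Step 0: 0111
Step 1: G0=NOT G2=NOT 1=0 G1=NOT G1=NOT 1=0 G2=G3|G0=1|0=1 G3=1(const) -> 0011
Step 2: G0=NOT G2=NOT 1=0 G1=NOT G1=NOT 0=1 G2=G3|G0=1|0=1 G3=1(const) -> 0111
State from step 2 equals state from step 0 -> cycle length 2

Answer: 2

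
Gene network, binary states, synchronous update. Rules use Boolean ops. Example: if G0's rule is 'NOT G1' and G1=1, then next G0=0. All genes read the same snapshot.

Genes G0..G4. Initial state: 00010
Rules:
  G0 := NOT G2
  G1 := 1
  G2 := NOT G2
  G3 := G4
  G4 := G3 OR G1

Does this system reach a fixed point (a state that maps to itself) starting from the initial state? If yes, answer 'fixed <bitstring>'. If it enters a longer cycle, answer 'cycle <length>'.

Step 0: 00010
Step 1: G0=NOT G2=NOT 0=1 G1=1(const) G2=NOT G2=NOT 0=1 G3=G4=0 G4=G3|G1=1|0=1 -> 11101
Step 2: G0=NOT G2=NOT 1=0 G1=1(const) G2=NOT G2=NOT 1=0 G3=G4=1 G4=G3|G1=0|1=1 -> 01011
Step 3: G0=NOT G2=NOT 0=1 G1=1(const) G2=NOT G2=NOT 0=1 G3=G4=1 G4=G3|G1=1|1=1 -> 11111
Step 4: G0=NOT G2=NOT 1=0 G1=1(const) G2=NOT G2=NOT 1=0 G3=G4=1 G4=G3|G1=1|1=1 -> 01011
Cycle of length 2 starting at step 2 -> no fixed point

Answer: cycle 2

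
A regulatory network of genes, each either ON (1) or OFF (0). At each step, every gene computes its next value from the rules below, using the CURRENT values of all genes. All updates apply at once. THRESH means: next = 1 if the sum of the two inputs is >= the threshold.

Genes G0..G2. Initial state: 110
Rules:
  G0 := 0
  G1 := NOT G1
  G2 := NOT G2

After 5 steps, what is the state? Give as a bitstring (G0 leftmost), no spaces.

Step 1: G0=0(const) G1=NOT G1=NOT 1=0 G2=NOT G2=NOT 0=1 -> 001
Step 2: G0=0(const) G1=NOT G1=NOT 0=1 G2=NOT G2=NOT 1=0 -> 010
Step 3: G0=0(const) G1=NOT G1=NOT 1=0 G2=NOT G2=NOT 0=1 -> 001
Step 4: G0=0(const) G1=NOT G1=NOT 0=1 G2=NOT G2=NOT 1=0 -> 010
Step 5: G0=0(const) G1=NOT G1=NOT 1=0 G2=NOT G2=NOT 0=1 -> 001

001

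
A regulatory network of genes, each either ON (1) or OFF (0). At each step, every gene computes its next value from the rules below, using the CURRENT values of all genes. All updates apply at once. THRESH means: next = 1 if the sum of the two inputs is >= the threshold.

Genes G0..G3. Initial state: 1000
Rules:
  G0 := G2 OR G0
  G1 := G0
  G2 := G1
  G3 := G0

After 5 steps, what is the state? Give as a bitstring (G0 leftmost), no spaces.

Step 1: G0=G2|G0=0|1=1 G1=G0=1 G2=G1=0 G3=G0=1 -> 1101
Step 2: G0=G2|G0=0|1=1 G1=G0=1 G2=G1=1 G3=G0=1 -> 1111
Step 3: G0=G2|G0=1|1=1 G1=G0=1 G2=G1=1 G3=G0=1 -> 1111
Step 4: G0=G2|G0=1|1=1 G1=G0=1 G2=G1=1 G3=G0=1 -> 1111
Step 5: G0=G2|G0=1|1=1 G1=G0=1 G2=G1=1 G3=G0=1 -> 1111

1111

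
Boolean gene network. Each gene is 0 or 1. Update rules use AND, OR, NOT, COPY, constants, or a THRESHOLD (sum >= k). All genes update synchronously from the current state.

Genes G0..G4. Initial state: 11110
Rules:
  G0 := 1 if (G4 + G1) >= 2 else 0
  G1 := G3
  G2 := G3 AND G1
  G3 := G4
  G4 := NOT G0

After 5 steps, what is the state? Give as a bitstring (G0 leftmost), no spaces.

Step 1: G0=(0+1>=2)=0 G1=G3=1 G2=G3&G1=1&1=1 G3=G4=0 G4=NOT G0=NOT 1=0 -> 01100
Step 2: G0=(0+1>=2)=0 G1=G3=0 G2=G3&G1=0&1=0 G3=G4=0 G4=NOT G0=NOT 0=1 -> 00001
Step 3: G0=(1+0>=2)=0 G1=G3=0 G2=G3&G1=0&0=0 G3=G4=1 G4=NOT G0=NOT 0=1 -> 00011
Step 4: G0=(1+0>=2)=0 G1=G3=1 G2=G3&G1=1&0=0 G3=G4=1 G4=NOT G0=NOT 0=1 -> 01011
Step 5: G0=(1+1>=2)=1 G1=G3=1 G2=G3&G1=1&1=1 G3=G4=1 G4=NOT G0=NOT 0=1 -> 11111

11111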